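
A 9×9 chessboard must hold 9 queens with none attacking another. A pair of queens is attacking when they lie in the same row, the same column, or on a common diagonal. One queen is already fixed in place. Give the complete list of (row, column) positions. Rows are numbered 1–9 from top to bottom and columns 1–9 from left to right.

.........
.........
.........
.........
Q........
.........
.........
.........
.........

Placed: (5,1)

Row 1: attacked by (5,1)→{1,5}. Safe: 2, 3, 4, 6, 7, 8, 9. Place at column 2.
Row 2: attacked by (1,2)→{1,2,3}; (5,1)→{1,4}. Safe: 5, 6, 7, 8, 9. Place at column 7.
Row 3: attacked by (1,2)→{2,4}; (2,7)→{6,7,8}; (5,1)→{1,3}. Safe: 5, 9. Place at column 5.
Row 4: attacked by (1,2)→{2,5}; (2,7)→{5,7,9}; (3,5)→{4,5,6}; (5,1)→{1,2}. Safe: 3, 8. Place at column 8.
Row 6: attacked by (1,2)→{2,7}; (2,7)→{3,7}; (3,5)→{2,5,8}; (4,8)→{6,8}; (5,1)→{1,2}. Safe: 4, 9. Place at column 4.
Row 7: attacked by (1,2)→{2,8}; (2,7)→{2,7}; (3,5)→{1,5,9}; (4,8)→{5,8}; (5,1)→{1,3}; (6,4)→{3,4,5}. Safe: 6. Place at column 6.
Row 8: attacked by (1,2)→{2,9}; (2,7)→{1,7}; (3,5)→{5}; (4,8)→{4,8}; (5,1)→{1,4}; (6,4)→{2,4,6}; (7,6)→{5,6,7}. Safe: 3. Place at column 3.
Row 9: attacked by (1,2)→{2}; (2,7)→{7}; (3,5)→{5}; (4,8)→{3,8}; (5,1)→{1,5}; (6,4)→{1,4,7}; (7,6)→{4,6,8}; (8,3)→{2,3,4}. Safe: 9. Place at column 9.
Columns [2, 7, 5, 8, 1, 4, 6, 3, 9], r−c [-1, -5, -2, -4, 4, 2, 1, 5, 0], r+c [3, 9, 8, 12, 6, 10, 13, 11, 18] are all distinct, so no two queens attack.

(1,2) (2,7) (3,5) (4,8) (5,1) (6,4) (7,6) (8,3) (9,9)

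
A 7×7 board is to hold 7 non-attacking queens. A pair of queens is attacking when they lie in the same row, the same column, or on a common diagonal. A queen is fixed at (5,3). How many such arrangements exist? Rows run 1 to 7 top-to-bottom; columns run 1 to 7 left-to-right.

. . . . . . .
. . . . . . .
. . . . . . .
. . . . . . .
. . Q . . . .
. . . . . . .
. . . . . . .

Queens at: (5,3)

6

Branch on row 1: col 1 → 1; col 2 → 1; col 4 → 1; col 5 → 2; col 6 → 1.
Sum: 1 + 1 + 1 + 2 + 1 = 6.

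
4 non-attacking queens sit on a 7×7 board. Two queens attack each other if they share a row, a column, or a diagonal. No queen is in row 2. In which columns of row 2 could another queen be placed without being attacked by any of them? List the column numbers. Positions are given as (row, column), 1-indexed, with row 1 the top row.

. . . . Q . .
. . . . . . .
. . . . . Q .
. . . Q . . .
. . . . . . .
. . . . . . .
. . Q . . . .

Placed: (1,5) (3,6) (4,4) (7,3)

columns 1

(1,5) attacks row 2 at column 5 and diagonals 4, 6.
(3,6) attacks row 2 at column 6 and diagonals 5, 7.
(4,4) attacks row 2 at column 4 and diagonals 2, 6.
(7,3) attacks row 2 at column 3.
Attacked columns: {2, 3, 4, 5, 6, 7}. Safe: {1}.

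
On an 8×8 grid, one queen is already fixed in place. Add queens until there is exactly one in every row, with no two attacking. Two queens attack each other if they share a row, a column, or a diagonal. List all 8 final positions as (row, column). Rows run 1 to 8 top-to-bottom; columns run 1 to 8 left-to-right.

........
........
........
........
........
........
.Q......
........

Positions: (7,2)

(1,5) (2,1) (3,8) (4,6) (5,3) (6,7) (7,2) (8,4)

Row 1: attacked by (7,2)→{2,8}. Safe: 1, 3, 4, 5, 6, 7. Place at column 5.
Row 2: attacked by (1,5)→{4,5,6}; (7,2)→{2,7}. Safe: 1, 3, 8. Place at column 1.
Row 3: attacked by (1,5)→{3,5,7}; (2,1)→{1,2}; (7,2)→{2,6}. Safe: 4, 8. Place at column 8.
Row 4: attacked by (1,5)→{2,5,8}; (2,1)→{1,3}; (3,8)→{7,8}; (7,2)→{2,5}. Safe: 4, 6. Place at column 6.
Row 5: attacked by (1,5)→{1,5}; (2,1)→{1,4}; (3,8)→{6,8}; (4,6)→{5,6,7}; (7,2)→{2,4}. Safe: 3. Place at column 3.
Row 6: attacked by (1,5)→{5}; (2,1)→{1,5}; (3,8)→{5,8}; (4,6)→{4,6,8}; (5,3)→{2,3,4}; (7,2)→{1,2,3}. Safe: 7. Place at column 7.
Row 8: attacked by (1,5)→{5}; (2,1)→{1,7}; (3,8)→{3,8}; (4,6)→{2,6}; (5,3)→{3,6}; (6,7)→{5,7}; (7,2)→{1,2,3}. Safe: 4. Place at column 4.
Columns [5, 1, 8, 6, 3, 7, 2, 4], r−c [-4, 1, -5, -2, 2, -1, 5, 4], r+c [6, 3, 11, 10, 8, 13, 9, 12] are all distinct, so no two queens attack.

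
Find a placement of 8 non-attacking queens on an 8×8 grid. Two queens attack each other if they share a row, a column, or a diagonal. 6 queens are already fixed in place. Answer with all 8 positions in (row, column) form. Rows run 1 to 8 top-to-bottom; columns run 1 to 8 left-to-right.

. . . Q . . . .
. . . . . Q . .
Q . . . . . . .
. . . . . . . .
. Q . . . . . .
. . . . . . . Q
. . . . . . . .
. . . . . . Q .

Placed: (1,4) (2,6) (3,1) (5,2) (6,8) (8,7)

(1,4) (2,6) (3,1) (4,5) (5,2) (6,8) (7,3) (8,7)

Row 4: attacked by (1,4)→{1,4,7}; (2,6)→{4,6,8}; (3,1)→{1,2}; (5,2)→{1,2,3}; (6,8)→{6,8}; (8,7)→{3,7}. Safe: 5. Place at column 5.
Row 7: attacked by (1,4)→{4}; (2,6)→{1,6}; (3,1)→{1,5}; (4,5)→{2,5,8}; (5,2)→{2,4}; (6,8)→{7,8}; (8,7)→{6,7,8}. Safe: 3. Place at column 3.
Columns [4, 6, 1, 5, 2, 8, 3, 7], r−c [-3, -4, 2, -1, 3, -2, 4, 1], r+c [5, 8, 4, 9, 7, 14, 10, 15] are all distinct, so no two queens attack.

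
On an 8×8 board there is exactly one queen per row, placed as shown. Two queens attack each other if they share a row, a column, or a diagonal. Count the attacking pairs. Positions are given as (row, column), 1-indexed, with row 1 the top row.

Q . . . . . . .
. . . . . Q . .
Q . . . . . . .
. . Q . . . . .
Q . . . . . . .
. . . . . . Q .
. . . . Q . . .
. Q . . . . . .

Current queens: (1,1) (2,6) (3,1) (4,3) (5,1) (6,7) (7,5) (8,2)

4

Same column: (1,1)–(3,1) (column 1); (1,1)–(5,1) (column 1); (3,1)–(5,1) (column 1).
Same diagonal: (3,1)–(7,5) (|3−7| = |1−5| = 4).
Total attacking pairs: 4.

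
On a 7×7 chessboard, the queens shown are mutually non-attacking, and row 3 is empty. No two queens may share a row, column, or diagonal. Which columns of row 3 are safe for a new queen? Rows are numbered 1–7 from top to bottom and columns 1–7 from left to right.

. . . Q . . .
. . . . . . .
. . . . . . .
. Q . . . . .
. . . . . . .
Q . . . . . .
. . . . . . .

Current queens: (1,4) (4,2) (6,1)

columns 5, 7

(1,4) attacks row 3 at column 4 and diagonals 2, 6.
(4,2) attacks row 3 at column 2 and diagonals 1, 3.
(6,1) attacks row 3 at column 1 and diagonals 4.
Attacked columns: {1, 2, 3, 4, 6}. Safe: {5, 7}.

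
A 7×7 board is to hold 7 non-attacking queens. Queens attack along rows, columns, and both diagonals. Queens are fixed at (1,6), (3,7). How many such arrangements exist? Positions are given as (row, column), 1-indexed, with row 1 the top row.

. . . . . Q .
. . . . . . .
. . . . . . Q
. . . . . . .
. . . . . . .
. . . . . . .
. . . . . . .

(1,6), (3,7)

Branch on row 2: col 1 → 0; col 2 → 0; col 3 → 1; col 4 → 1.
Sum: 0 + 0 + 1 + 1 = 2.

2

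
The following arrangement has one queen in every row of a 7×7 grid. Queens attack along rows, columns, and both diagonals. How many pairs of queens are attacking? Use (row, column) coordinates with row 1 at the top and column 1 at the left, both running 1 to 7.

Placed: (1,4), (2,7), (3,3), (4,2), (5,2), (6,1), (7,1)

Same column: (4,2)–(5,2) (column 2); (6,1)–(7,1) (column 1).
Same diagonal: (3,3)–(4,2) (|3−4| = |3−2| = 1); (5,2)–(6,1) (|5−6| = |2−1| = 1).
Total attacking pairs: 4.

4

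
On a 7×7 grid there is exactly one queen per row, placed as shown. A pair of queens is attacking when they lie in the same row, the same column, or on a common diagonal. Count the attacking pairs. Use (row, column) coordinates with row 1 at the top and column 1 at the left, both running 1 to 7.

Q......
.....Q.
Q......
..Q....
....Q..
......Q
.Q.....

2

Same column: (1,1)–(3,1) (column 1).
Same diagonal: (1,1)–(5,5) (|1−5| = |1−5| = 4).
Total attacking pairs: 2.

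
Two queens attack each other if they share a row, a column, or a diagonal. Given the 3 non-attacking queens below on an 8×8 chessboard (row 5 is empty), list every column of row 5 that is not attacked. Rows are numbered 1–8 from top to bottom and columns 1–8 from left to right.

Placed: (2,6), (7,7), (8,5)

(2,6) attacks row 5 at column 6 and diagonals 3.
(7,7) attacks row 5 at column 7 and diagonals 5.
(8,5) attacks row 5 at column 5 and diagonals 2, 8.
Attacked columns: {2, 3, 5, 6, 7, 8}. Safe: {1, 4}.

columns 1, 4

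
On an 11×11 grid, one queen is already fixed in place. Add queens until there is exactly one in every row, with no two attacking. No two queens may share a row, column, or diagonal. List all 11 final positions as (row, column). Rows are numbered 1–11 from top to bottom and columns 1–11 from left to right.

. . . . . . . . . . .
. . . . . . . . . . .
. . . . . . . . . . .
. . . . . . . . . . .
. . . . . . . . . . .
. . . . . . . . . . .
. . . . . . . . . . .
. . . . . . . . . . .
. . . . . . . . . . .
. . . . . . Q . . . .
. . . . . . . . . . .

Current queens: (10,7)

(1,2) (2,8) (3,6) (4,9) (5,1) (6,10) (7,5) (8,3) (9,11) (10,7) (11,4)

Row 1: attacked by (10,7)→{7}. Safe: 1, 2, 3, 4, 5, 6, 8, 9, 10, 11. Place at column 2.
Row 2: attacked by (1,2)→{1,2,3}; (10,7)→{7}. Safe: 4, 5, 6, 8, 9, 10, 11. Place at column 8.
Row 3: attacked by (1,2)→{2,4}; (2,8)→{7,8,9}; (10,7)→{7}. Safe: 1, 3, 5, 6, 10, 11. Place at column 6.
Row 4: attacked by (1,2)→{2,5}; (2,8)→{6,8,10}; (3,6)→{5,6,7}; (10,7)→{1,7}. Safe: 3, 4, 9, 11. Place at column 9.
Row 5: attacked by (1,2)→{2,6}; (2,8)→{5,8,11}; (3,6)→{4,6,8}; (4,9)→{8,9,10}; (10,7)→{2,7}. Safe: 1, 3. Place at column 1.
Row 6: attacked by (1,2)→{2,7}; (2,8)→{4,8}; (3,6)→{3,6,9}; (4,9)→{7,9,11}; (5,1)→{1,2}; (10,7)→{3,7,11}. Safe: 5, 10. Place at column 10.
Row 7: attacked by (1,2)→{2,8}; (2,8)→{3,8}; (3,6)→{2,6,10}; (4,9)→{6,9}; (5,1)→{1,3}; (6,10)→{9,10,11}; (10,7)→{4,7,10}. Safe: 5. Place at column 5.
Row 8: attacked by (1,2)→{2,9}; (2,8)→{2,8}; (3,6)→{1,6,11}; (4,9)→{5,9}; (5,1)→{1,4}; (6,10)→{8,10}; (7,5)→{4,5,6}; (10,7)→{5,7,9}. Safe: 3. Place at column 3.
Row 9: attacked by (1,2)→{2,10}; (2,8)→{1,8}; (3,6)→{6}; (4,9)→{4,9}; (5,1)→{1,5}; (6,10)→{7,10}; (7,5)→{3,5,7}; (8,3)→{2,3,4}; (10,7)→{6,7,8}. Safe: 11. Place at column 11.
Row 11: attacked by (1,2)→{2}; (2,8)→{8}; (3,6)→{6}; (4,9)→{2,9}; (5,1)→{1,7}; (6,10)→{5,10}; (7,5)→{1,5,9}; (8,3)→{3,6}; (9,11)→{9,11}; (10,7)→{6,7,8}. Safe: 4. Place at column 4.
Columns [2, 8, 6, 9, 1, 10, 5, 3, 11, 7, 4], r−c [-1, -6, -3, -5, 4, -4, 2, 5, -2, 3, 7], r+c [3, 10, 9, 13, 6, 16, 12, 11, 20, 17, 15] are all distinct, so no two queens attack.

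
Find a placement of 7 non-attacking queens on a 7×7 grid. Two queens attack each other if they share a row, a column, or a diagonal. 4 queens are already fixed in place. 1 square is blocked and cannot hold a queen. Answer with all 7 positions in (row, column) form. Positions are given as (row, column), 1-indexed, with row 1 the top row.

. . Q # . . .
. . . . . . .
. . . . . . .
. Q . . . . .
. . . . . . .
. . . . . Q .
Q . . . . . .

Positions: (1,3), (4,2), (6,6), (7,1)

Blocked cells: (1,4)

Row 2: attacked by (1,3)→{2,3,4}; (4,2)→{2,4}; (6,6)→{2,6}; (7,1)→{1,6}. Safe: 5, 7. Place at column 5.
Row 3: attacked by (1,3)→{1,3,5}; (2,5)→{4,5,6}; (4,2)→{1,2,3}; (6,6)→{3,6}; (7,1)→{1,5}. Safe: 7. Place at column 7.
Row 5: attacked by (1,3)→{3,7}; (2,5)→{2,5}; (3,7)→{5,7}; (4,2)→{1,2,3}; (6,6)→{5,6,7}; (7,1)→{1,3}. Safe: 4. Place at column 4.
Columns [3, 5, 7, 2, 4, 6, 1], r−c [-2, -3, -4, 2, 1, 0, 6], r+c [4, 7, 10, 6, 9, 12, 8] are all distinct, so no two queens attack.

(1,3) (2,5) (3,7) (4,2) (5,4) (6,6) (7,1)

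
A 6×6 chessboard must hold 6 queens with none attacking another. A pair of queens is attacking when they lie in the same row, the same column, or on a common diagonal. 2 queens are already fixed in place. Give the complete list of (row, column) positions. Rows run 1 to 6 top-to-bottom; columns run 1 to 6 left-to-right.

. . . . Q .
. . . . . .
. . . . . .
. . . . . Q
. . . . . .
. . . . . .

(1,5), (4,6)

Row 2: attacked by (1,5)→{4,5,6}; (4,6)→{4,6}. Safe: 1, 2, 3. Place at column 3.
Row 3: attacked by (1,5)→{3,5}; (2,3)→{2,3,4}; (4,6)→{5,6}. Safe: 1. Place at column 1.
Row 5: attacked by (1,5)→{1,5}; (2,3)→{3,6}; (3,1)→{1,3}; (4,6)→{5,6}. Safe: 2, 4. Place at column 4.
Row 6: attacked by (1,5)→{5}; (2,3)→{3}; (3,1)→{1,4}; (4,6)→{4,6}; (5,4)→{3,4,5}. Safe: 2. Place at column 2.
Columns [5, 3, 1, 6, 4, 2], r−c [-4, -1, 2, -2, 1, 4], r+c [6, 5, 4, 10, 9, 8] are all distinct, so no two queens attack.

(1,5) (2,3) (3,1) (4,6) (5,4) (6,2)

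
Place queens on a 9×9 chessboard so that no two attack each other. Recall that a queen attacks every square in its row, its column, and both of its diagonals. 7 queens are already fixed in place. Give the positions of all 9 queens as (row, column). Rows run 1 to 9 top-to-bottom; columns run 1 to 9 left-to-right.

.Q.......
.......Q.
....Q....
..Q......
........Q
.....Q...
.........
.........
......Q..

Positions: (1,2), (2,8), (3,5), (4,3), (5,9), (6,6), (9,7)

(1,2) (2,8) (3,5) (4,3) (5,9) (6,6) (7,4) (8,1) (9,7)

Row 7: attacked by (1,2)→{2,8}; (2,8)→{3,8}; (3,5)→{1,5,9}; (4,3)→{3,6}; (5,9)→{7,9}; (6,6)→{5,6,7}; (9,7)→{5,7,9}. Safe: 4. Place at column 4.
Row 8: attacked by (1,2)→{2,9}; (2,8)→{2,8}; (3,5)→{5}; (4,3)→{3,7}; (5,9)→{6,9}; (6,6)→{4,6,8}; (7,4)→{3,4,5}; (9,7)→{6,7,8}. Safe: 1. Place at column 1.
Columns [2, 8, 5, 3, 9, 6, 4, 1, 7], r−c [-1, -6, -2, 1, -4, 0, 3, 7, 2], r+c [3, 10, 8, 7, 14, 12, 11, 9, 16] are all distinct, so no two queens attack.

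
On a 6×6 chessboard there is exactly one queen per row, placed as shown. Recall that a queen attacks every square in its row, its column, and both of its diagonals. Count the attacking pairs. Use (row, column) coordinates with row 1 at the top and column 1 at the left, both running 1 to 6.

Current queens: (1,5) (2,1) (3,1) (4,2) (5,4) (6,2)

Same column: (2,1)–(3,1) (column 1); (4,2)–(6,2) (column 2).
Same diagonal: (1,5)–(4,2) (|1−4| = |5−2| = 3); (2,1)–(5,4) (|2−5| = |1−4| = 3); (3,1)–(4,2) (|3−4| = |1−2| = 1).
Total attacking pairs: 5.

5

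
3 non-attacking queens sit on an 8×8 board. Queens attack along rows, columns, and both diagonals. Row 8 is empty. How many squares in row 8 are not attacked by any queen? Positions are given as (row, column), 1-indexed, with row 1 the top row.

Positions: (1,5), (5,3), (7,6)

4

(1,5) attacks row 8 at column 5.
(5,3) attacks row 8 at column 3 and diagonals 6.
(7,6) attacks row 8 at column 6 and diagonals 5, 7.
Attacked columns: {3, 5, 6, 7}. Safe: {1, 2, 4, 8}.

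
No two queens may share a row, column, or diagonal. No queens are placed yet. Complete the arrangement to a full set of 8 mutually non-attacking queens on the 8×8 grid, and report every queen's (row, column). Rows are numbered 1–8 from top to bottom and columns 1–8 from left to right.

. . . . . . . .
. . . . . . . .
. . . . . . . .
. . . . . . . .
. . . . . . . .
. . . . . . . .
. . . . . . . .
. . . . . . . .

Row 1: Safe: 1, 2, 3, 4, 5, 6, 7, 8. Place at column 2.
Row 2: attacked by (1,2)→{1,2,3}. Safe: 4, 5, 6, 7, 8. Place at column 5.
Row 3: attacked by (1,2)→{2,4}; (2,5)→{4,5,6}. Safe: 1, 3, 7, 8. Place at column 7.
Row 4: attacked by (1,2)→{2,5}; (2,5)→{3,5,7}; (3,7)→{6,7,8}. Safe: 1, 4. Place at column 1.
Row 5: attacked by (1,2)→{2,6}; (2,5)→{2,5,8}; (3,7)→{5,7}; (4,1)→{1,2}. Safe: 3, 4. Place at column 3.
Row 6: attacked by (1,2)→{2,7}; (2,5)→{1,5}; (3,7)→{4,7}; (4,1)→{1,3}; (5,3)→{2,3,4}. Safe: 6, 8. Place at column 8.
Row 7: attacked by (1,2)→{2,8}; (2,5)→{5}; (3,7)→{3,7}; (4,1)→{1,4}; (5,3)→{1,3,5}; (6,8)→{7,8}. Safe: 6. Place at column 6.
Row 8: attacked by (1,2)→{2}; (2,5)→{5}; (3,7)→{2,7}; (4,1)→{1,5}; (5,3)→{3,6}; (6,8)→{6,8}; (7,6)→{5,6,7}. Safe: 4. Place at column 4.
Columns [2, 5, 7, 1, 3, 8, 6, 4], r−c [-1, -3, -4, 3, 2, -2, 1, 4], r+c [3, 7, 10, 5, 8, 14, 13, 12] are all distinct, so no two queens attack.

(1,2) (2,5) (3,7) (4,1) (5,3) (6,8) (7,6) (8,4)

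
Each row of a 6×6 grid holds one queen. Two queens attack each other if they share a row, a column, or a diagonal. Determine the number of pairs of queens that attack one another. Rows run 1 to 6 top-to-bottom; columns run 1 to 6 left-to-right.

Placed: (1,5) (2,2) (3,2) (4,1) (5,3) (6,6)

Same column: (2,2)–(3,2) (column 2).
Same diagonal: (2,2)–(6,6) (|2−6| = |2−6| = 4); (3,2)–(4,1) (|3−4| = |2−1| = 1).
Total attacking pairs: 3.

3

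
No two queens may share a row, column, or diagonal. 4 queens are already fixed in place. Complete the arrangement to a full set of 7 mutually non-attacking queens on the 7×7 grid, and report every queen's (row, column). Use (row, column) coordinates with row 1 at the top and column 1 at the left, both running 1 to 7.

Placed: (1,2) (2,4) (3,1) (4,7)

(1,2) (2,4) (3,1) (4,7) (5,5) (6,3) (7,6)

Row 5: attacked by (1,2)→{2,6}; (2,4)→{1,4,7}; (3,1)→{1,3}; (4,7)→{6,7}. Safe: 5. Place at column 5.
Row 6: attacked by (1,2)→{2,7}; (2,4)→{4}; (3,1)→{1,4}; (4,7)→{5,7}; (5,5)→{4,5,6}. Safe: 3. Place at column 3.
Row 7: attacked by (1,2)→{2}; (2,4)→{4}; (3,1)→{1,5}; (4,7)→{4,7}; (5,5)→{3,5,7}; (6,3)→{2,3,4}. Safe: 6. Place at column 6.
Columns [2, 4, 1, 7, 5, 3, 6], r−c [-1, -2, 2, -3, 0, 3, 1], r+c [3, 6, 4, 11, 10, 9, 13] are all distinct, so no two queens attack.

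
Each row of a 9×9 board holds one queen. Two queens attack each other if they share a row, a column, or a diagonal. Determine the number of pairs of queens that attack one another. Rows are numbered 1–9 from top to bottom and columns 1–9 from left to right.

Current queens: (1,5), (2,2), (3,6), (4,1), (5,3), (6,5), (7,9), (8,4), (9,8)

2

Same column: (1,5)–(6,5) (column 5).
Same diagonal: (6,5)–(9,8) (|6−9| = |5−8| = 3).
Total attacking pairs: 2.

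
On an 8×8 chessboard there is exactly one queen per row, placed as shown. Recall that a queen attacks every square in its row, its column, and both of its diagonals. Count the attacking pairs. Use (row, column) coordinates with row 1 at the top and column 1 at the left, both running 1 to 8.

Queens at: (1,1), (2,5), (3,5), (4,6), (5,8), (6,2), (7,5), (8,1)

7

Same column: (1,1)–(8,1) (column 1); (2,5)–(3,5) (column 5); (2,5)–(7,5) (column 5); (3,5)–(7,5) (column 5).
Same diagonal: (2,5)–(5,8) (|2−5| = |5−8| = 3); (3,5)–(4,6) (|3−4| = |5−6| = 1); (3,5)–(6,2) (|3−6| = |5−2| = 3).
Total attacking pairs: 7.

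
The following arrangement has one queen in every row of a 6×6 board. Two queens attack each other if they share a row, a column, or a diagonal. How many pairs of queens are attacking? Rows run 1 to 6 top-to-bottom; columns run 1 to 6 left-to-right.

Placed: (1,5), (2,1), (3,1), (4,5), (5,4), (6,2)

4

Same column: (1,5)–(4,5) (column 5); (2,1)–(3,1) (column 1).
Same diagonal: (2,1)–(5,4) (|2−5| = |1−4| = 3); (4,5)–(5,4) (|4−5| = |5−4| = 1).
Total attacking pairs: 4.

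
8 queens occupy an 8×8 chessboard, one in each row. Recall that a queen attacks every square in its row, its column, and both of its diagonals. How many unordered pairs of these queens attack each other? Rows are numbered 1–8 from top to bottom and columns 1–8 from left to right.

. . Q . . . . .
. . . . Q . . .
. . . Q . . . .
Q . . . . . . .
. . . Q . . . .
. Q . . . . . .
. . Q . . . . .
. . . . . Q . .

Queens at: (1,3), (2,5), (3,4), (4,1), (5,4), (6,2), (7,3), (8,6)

4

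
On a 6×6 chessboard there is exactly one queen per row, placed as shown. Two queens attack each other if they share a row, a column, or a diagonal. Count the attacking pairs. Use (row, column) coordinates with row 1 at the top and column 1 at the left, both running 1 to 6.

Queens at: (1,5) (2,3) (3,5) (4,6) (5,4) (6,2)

3

Same column: (1,5)–(3,5) (column 5).
Same diagonal: (3,5)–(4,6) (|3−4| = |5−6| = 1); (3,5)–(6,2) (|3−6| = |5−2| = 3).
Total attacking pairs: 3.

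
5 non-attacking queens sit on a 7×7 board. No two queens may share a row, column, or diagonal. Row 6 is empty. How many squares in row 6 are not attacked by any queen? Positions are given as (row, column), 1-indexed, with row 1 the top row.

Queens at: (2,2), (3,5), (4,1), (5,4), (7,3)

1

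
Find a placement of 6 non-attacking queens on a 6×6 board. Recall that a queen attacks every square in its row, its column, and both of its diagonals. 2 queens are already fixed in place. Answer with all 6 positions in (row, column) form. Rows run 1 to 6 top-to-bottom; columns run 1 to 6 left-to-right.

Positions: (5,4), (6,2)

Row 1: attacked by (5,4)→{4}; (6,2)→{2}. Safe: 1, 3, 5, 6. Place at column 5.
Row 2: attacked by (1,5)→{4,5,6}; (5,4)→{1,4}; (6,2)→{2,6}. Safe: 3. Place at column 3.
Row 3: attacked by (1,5)→{3,5}; (2,3)→{2,3,4}; (5,4)→{2,4,6}; (6,2)→{2,5}. Safe: 1. Place at column 1.
Row 4: attacked by (1,5)→{2,5}; (2,3)→{1,3,5}; (3,1)→{1,2}; (5,4)→{3,4,5}; (6,2)→{2,4}. Safe: 6. Place at column 6.
Columns [5, 3, 1, 6, 4, 2], r−c [-4, -1, 2, -2, 1, 4], r+c [6, 5, 4, 10, 9, 8] are all distinct, so no two queens attack.

(1,5) (2,3) (3,1) (4,6) (5,4) (6,2)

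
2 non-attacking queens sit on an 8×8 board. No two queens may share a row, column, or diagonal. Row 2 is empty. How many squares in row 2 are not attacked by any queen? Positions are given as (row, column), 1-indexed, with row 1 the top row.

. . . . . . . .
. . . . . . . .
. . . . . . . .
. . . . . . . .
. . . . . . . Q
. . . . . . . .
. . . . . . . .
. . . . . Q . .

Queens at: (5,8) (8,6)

5

(5,8) attacks row 2 at column 8 and diagonals 5.
(8,6) attacks row 2 at column 6.
Attacked columns: {5, 6, 8}. Safe: {1, 2, 3, 4, 7}.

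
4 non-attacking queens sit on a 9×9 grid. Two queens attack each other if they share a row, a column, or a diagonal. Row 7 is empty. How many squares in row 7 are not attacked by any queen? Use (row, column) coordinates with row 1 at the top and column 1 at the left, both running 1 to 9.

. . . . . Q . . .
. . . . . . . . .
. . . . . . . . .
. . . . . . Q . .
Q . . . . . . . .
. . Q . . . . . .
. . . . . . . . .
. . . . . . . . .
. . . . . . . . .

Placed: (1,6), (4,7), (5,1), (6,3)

3

(1,6) attacks row 7 at column 6.
(4,7) attacks row 7 at column 7 and diagonals 4.
(5,1) attacks row 7 at column 1 and diagonals 3.
(6,3) attacks row 7 at column 3 and diagonals 2, 4.
Attacked columns: {1, 2, 3, 4, 6, 7}. Safe: {5, 8, 9}.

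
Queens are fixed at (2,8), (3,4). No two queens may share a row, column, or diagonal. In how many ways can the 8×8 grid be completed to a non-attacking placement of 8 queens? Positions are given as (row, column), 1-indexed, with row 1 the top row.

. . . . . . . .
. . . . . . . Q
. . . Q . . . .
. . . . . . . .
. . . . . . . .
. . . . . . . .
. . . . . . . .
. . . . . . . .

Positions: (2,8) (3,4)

3

Branch on row 1: col 1 → 0; col 3 → 1; col 5 → 2.
Sum: 0 + 1 + 2 = 3.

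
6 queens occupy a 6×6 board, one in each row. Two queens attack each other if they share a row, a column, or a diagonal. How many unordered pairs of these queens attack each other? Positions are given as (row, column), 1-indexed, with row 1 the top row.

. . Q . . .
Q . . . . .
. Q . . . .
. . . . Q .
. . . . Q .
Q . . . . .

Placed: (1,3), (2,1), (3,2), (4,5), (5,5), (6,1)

3

Same column: (2,1)–(6,1) (column 1); (4,5)–(5,5) (column 5).
Same diagonal: (2,1)–(3,2) (|2−3| = |1−2| = 1).
Total attacking pairs: 3.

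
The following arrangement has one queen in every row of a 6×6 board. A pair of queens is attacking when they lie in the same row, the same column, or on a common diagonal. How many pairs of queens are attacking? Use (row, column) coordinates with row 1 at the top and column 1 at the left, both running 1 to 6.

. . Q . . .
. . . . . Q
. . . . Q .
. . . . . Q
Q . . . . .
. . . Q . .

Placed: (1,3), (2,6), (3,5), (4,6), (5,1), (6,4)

6

Same column: (2,6)–(4,6) (column 6).
Same diagonal: (1,3)–(3,5) (|1−3| = |3−5| = 2); (1,3)–(4,6) (|1−4| = |3−6| = 3); (2,6)–(3,5) (|2−3| = |6−5| = 1); (3,5)–(4,6) (|3−4| = |5−6| = 1); (4,6)–(6,4) (|4−6| = |6−4| = 2).
Total attacking pairs: 6.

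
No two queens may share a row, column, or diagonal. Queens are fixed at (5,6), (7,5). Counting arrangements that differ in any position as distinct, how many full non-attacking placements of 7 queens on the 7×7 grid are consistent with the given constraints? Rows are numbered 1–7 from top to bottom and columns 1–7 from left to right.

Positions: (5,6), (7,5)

2

Branch on row 1: col 1 → 1; col 3 → 1; col 4 → 0; col 7 → 0.
Sum: 1 + 1 + 0 + 0 = 2.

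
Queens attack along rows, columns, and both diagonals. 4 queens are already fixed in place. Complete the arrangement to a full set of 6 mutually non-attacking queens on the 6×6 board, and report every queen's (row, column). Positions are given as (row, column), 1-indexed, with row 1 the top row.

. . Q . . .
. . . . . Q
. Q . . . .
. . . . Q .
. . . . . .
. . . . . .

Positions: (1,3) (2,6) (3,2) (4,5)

Row 5: attacked by (1,3)→{3}; (2,6)→{3,6}; (3,2)→{2,4}; (4,5)→{4,5,6}. Safe: 1. Place at column 1.
Row 6: attacked by (1,3)→{3}; (2,6)→{2,6}; (3,2)→{2,5}; (4,5)→{3,5}; (5,1)→{1,2}. Safe: 4. Place at column 4.
Columns [3, 6, 2, 5, 1, 4], r−c [-2, -4, 1, -1, 4, 2], r+c [4, 8, 5, 9, 6, 10] are all distinct, so no two queens attack.

(1,3) (2,6) (3,2) (4,5) (5,1) (6,4)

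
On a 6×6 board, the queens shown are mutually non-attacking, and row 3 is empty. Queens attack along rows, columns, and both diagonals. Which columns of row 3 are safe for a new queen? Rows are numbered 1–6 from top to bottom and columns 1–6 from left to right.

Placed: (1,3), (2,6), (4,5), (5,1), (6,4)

(1,3) attacks row 3 at column 3 and diagonals 1, 5.
(2,6) attacks row 3 at column 6 and diagonals 5.
(4,5) attacks row 3 at column 5 and diagonals 4, 6.
(5,1) attacks row 3 at column 1 and diagonals 3.
(6,4) attacks row 3 at column 4 and diagonals 1.
Attacked columns: {1, 3, 4, 5, 6}. Safe: {2}.

columns 2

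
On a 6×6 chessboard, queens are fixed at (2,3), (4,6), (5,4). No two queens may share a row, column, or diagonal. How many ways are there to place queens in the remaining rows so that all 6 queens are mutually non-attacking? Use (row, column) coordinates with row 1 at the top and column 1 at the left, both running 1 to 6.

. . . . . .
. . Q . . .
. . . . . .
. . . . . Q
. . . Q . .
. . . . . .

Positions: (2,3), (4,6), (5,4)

1

Branch on row 1: col 1 → 0; col 5 → 1.
Sum: 0 + 1 = 1.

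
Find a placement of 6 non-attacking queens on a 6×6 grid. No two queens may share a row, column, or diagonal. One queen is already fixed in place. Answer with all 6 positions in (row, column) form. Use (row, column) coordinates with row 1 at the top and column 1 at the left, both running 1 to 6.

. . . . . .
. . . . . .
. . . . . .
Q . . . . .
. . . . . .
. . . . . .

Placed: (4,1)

Row 1: attacked by (4,1)→{1,4}. Safe: 2, 3, 5, 6. Place at column 2.
Row 2: attacked by (1,2)→{1,2,3}; (4,1)→{1,3}. Safe: 4, 5, 6. Place at column 4.
Row 3: attacked by (1,2)→{2,4}; (2,4)→{3,4,5}; (4,1)→{1,2}. Safe: 6. Place at column 6.
Row 5: attacked by (1,2)→{2,6}; (2,4)→{1,4}; (3,6)→{4,6}; (4,1)→{1,2}. Safe: 3, 5. Place at column 3.
Row 6: attacked by (1,2)→{2}; (2,4)→{4}; (3,6)→{3,6}; (4,1)→{1,3}; (5,3)→{2,3,4}. Safe: 5. Place at column 5.
Columns [2, 4, 6, 1, 3, 5], r−c [-1, -2, -3, 3, 2, 1], r+c [3, 6, 9, 5, 8, 11] are all distinct, so no two queens attack.

(1,2) (2,4) (3,6) (4,1) (5,3) (6,5)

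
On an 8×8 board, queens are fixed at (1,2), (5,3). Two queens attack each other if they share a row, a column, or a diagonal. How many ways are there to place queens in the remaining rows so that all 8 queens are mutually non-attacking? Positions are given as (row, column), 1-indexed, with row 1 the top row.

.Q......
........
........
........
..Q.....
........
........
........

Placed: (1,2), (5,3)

3

Branch on row 2: col 4 → 1; col 5 → 1; col 7 → 0; col 8 → 1.
Sum: 1 + 1 + 0 + 1 = 3.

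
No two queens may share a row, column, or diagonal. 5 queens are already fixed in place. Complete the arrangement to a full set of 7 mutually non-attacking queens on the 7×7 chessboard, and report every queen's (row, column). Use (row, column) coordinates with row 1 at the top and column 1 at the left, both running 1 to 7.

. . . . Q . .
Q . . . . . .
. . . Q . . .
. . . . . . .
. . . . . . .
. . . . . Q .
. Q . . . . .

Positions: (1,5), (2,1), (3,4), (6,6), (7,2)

Row 4: attacked by (1,5)→{2,5}; (2,1)→{1,3}; (3,4)→{3,4,5}; (6,6)→{4,6}; (7,2)→{2,5}. Safe: 7. Place at column 7.
Row 5: attacked by (1,5)→{1,5}; (2,1)→{1,4}; (3,4)→{2,4,6}; (4,7)→{6,7}; (6,6)→{5,6,7}; (7,2)→{2,4}. Safe: 3. Place at column 3.
Columns [5, 1, 4, 7, 3, 6, 2], r−c [-4, 1, -1, -3, 2, 0, 5], r+c [6, 3, 7, 11, 8, 12, 9] are all distinct, so no two queens attack.

(1,5) (2,1) (3,4) (4,7) (5,3) (6,6) (7,2)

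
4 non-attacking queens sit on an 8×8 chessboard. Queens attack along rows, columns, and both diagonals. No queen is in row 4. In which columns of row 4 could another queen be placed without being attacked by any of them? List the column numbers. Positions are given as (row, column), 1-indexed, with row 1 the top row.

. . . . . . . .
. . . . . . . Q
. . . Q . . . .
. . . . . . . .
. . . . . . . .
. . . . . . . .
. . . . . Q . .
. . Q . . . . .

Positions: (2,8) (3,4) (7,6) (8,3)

columns 1, 2

(2,8) attacks row 4 at column 8 and diagonals 6.
(3,4) attacks row 4 at column 4 and diagonals 3, 5.
(7,6) attacks row 4 at column 6 and diagonals 3.
(8,3) attacks row 4 at column 3 and diagonals 7.
Attacked columns: {3, 4, 5, 6, 7, 8}. Safe: {1, 2}.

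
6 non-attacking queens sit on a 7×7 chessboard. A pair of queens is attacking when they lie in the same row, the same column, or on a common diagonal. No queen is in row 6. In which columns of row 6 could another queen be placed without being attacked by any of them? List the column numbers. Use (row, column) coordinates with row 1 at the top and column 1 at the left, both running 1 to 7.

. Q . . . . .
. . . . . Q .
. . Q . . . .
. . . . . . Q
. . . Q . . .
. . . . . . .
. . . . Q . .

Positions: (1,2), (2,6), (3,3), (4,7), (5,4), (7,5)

columns 1

(1,2) attacks row 6 at column 2 and diagonals 7.
(2,6) attacks row 6 at column 6 and diagonals 2.
(3,3) attacks row 6 at column 3 and diagonals 6.
(4,7) attacks row 6 at column 7 and diagonals 5.
(5,4) attacks row 6 at column 4 and diagonals 3, 5.
(7,5) attacks row 6 at column 5 and diagonals 4, 6.
Attacked columns: {2, 3, 4, 5, 6, 7}. Safe: {1}.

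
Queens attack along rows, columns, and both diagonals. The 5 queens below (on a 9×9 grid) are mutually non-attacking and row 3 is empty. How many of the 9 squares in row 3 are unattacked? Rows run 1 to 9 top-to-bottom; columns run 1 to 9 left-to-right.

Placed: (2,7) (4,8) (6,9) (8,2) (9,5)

3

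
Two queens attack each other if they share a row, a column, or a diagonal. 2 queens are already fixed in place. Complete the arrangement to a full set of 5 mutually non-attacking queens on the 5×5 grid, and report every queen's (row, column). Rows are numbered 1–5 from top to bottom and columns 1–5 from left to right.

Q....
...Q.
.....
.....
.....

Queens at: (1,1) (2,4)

(1,1) (2,4) (3,2) (4,5) (5,3)

Row 3: attacked by (1,1)→{1,3}; (2,4)→{3,4,5}. Safe: 2. Place at column 2.
Row 4: attacked by (1,1)→{1,4}; (2,4)→{2,4}; (3,2)→{1,2,3}. Safe: 5. Place at column 5.
Row 5: attacked by (1,1)→{1,5}; (2,4)→{1,4}; (3,2)→{2,4}; (4,5)→{4,5}. Safe: 3. Place at column 3.
Columns [1, 4, 2, 5, 3], r−c [0, -2, 1, -1, 2], r+c [2, 6, 5, 9, 8] are all distinct, so no two queens attack.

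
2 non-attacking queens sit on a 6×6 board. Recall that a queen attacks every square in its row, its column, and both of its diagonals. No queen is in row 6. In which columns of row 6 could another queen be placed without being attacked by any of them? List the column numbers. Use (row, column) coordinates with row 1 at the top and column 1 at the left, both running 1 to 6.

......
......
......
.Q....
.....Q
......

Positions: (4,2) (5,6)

columns 1, 3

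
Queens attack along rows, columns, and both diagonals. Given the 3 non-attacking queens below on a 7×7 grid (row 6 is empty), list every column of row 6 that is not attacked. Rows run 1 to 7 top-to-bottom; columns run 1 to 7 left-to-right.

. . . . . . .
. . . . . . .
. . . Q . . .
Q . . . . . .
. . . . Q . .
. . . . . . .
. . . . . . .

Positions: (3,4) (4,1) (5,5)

(3,4) attacks row 6 at column 4 and diagonals 1, 7.
(4,1) attacks row 6 at column 1 and diagonals 3.
(5,5) attacks row 6 at column 5 and diagonals 4, 6.
Attacked columns: {1, 3, 4, 5, 6, 7}. Safe: {2}.

columns 2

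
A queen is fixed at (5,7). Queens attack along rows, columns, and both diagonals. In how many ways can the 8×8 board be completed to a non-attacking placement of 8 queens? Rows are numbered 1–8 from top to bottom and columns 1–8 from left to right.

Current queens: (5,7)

8

Branch on row 1: col 1 → 1; col 2 → 0; col 4 → 3; col 5 → 3; col 6 → 0; col 8 → 1.
Sum: 1 + 0 + 3 + 3 + 0 + 1 = 8.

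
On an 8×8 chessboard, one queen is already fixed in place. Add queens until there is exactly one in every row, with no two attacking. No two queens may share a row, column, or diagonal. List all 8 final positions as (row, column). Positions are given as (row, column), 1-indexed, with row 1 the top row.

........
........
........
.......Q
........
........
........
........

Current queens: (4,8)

Row 1: attacked by (4,8)→{5,8}. Safe: 1, 2, 3, 4, 6, 7. Place at column 4.
Row 2: attacked by (1,4)→{3,4,5}; (4,8)→{6,8}. Safe: 1, 2, 7. Place at column 1.
Row 3: attacked by (1,4)→{2,4,6}; (2,1)→{1,2}; (4,8)→{7,8}. Safe: 3, 5. Place at column 5.
Row 5: attacked by (1,4)→{4,8}; (2,1)→{1,4}; (3,5)→{3,5,7}; (4,8)→{7,8}. Safe: 2, 6. Place at column 6.
Row 6: attacked by (1,4)→{4}; (2,1)→{1,5}; (3,5)→{2,5,8}; (4,8)→{6,8}; (5,6)→{5,6,7}. Safe: 3. Place at column 3.
Row 7: attacked by (1,4)→{4}; (2,1)→{1,6}; (3,5)→{1,5}; (4,8)→{5,8}; (5,6)→{4,6,8}; (6,3)→{2,3,4}. Safe: 7. Place at column 7.
Row 8: attacked by (1,4)→{4}; (2,1)→{1,7}; (3,5)→{5}; (4,8)→{4,8}; (5,6)→{3,6}; (6,3)→{1,3,5}; (7,7)→{6,7,8}. Safe: 2. Place at column 2.
Columns [4, 1, 5, 8, 6, 3, 7, 2], r−c [-3, 1, -2, -4, -1, 3, 0, 6], r+c [5, 3, 8, 12, 11, 9, 14, 10] are all distinct, so no two queens attack.

(1,4) (2,1) (3,5) (4,8) (5,6) (6,3) (7,7) (8,2)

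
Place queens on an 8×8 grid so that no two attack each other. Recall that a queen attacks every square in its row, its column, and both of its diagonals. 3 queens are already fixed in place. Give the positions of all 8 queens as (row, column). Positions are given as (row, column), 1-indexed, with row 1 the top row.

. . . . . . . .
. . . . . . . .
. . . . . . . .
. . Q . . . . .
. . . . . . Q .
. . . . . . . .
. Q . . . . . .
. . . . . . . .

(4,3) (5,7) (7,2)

Row 1: attacked by (4,3)→{3,6}; (5,7)→{3,7}; (7,2)→{2,8}. Safe: 1, 4, 5. Place at column 1.
Row 2: attacked by (1,1)→{1,2}; (4,3)→{1,3,5}; (5,7)→{4,7}; (7,2)→{2,7}. Safe: 6, 8. Place at column 6.
Row 3: attacked by (1,1)→{1,3}; (2,6)→{5,6,7}; (4,3)→{2,3,4}; (5,7)→{5,7}; (7,2)→{2,6}. Safe: 8. Place at column 8.
Row 6: attacked by (1,1)→{1,6}; (2,6)→{2,6}; (3,8)→{5,8}; (4,3)→{1,3,5}; (5,7)→{6,7,8}; (7,2)→{1,2,3}. Safe: 4. Place at column 4.
Row 8: attacked by (1,1)→{1,8}; (2,6)→{6}; (3,8)→{3,8}; (4,3)→{3,7}; (5,7)→{4,7}; (6,4)→{2,4,6}; (7,2)→{1,2,3}. Safe: 5. Place at column 5.
Columns [1, 6, 8, 3, 7, 4, 2, 5], r−c [0, -4, -5, 1, -2, 2, 5, 3], r+c [2, 8, 11, 7, 12, 10, 9, 13] are all distinct, so no two queens attack.

(1,1) (2,6) (3,8) (4,3) (5,7) (6,4) (7,2) (8,5)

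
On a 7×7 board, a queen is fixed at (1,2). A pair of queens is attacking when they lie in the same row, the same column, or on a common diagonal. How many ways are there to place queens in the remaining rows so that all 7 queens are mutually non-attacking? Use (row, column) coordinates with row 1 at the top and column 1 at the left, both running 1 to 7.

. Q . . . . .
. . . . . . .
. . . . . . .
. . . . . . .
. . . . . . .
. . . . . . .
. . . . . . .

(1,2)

Branch on row 2: col 4 → 2; col 5 → 3; col 6 → 1; col 7 → 1.
Sum: 2 + 3 + 1 + 1 = 7.

7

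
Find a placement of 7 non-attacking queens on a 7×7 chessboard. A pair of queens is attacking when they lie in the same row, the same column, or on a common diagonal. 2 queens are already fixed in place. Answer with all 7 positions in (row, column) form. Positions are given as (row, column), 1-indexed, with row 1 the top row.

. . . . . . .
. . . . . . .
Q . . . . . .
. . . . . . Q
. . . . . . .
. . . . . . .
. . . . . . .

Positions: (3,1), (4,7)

(1,2) (2,4) (3,1) (4,7) (5,5) (6,3) (7,6)

Row 1: attacked by (3,1)→{1,3}; (4,7)→{4,7}. Safe: 2, 5, 6. Place at column 2.
Row 2: attacked by (1,2)→{1,2,3}; (3,1)→{1,2}; (4,7)→{5,7}. Safe: 4, 6. Place at column 4.
Row 5: attacked by (1,2)→{2,6}; (2,4)→{1,4,7}; (3,1)→{1,3}; (4,7)→{6,7}. Safe: 5. Place at column 5.
Row 6: attacked by (1,2)→{2,7}; (2,4)→{4}; (3,1)→{1,4}; (4,7)→{5,7}; (5,5)→{4,5,6}. Safe: 3. Place at column 3.
Row 7: attacked by (1,2)→{2}; (2,4)→{4}; (3,1)→{1,5}; (4,7)→{4,7}; (5,5)→{3,5,7}; (6,3)→{2,3,4}. Safe: 6. Place at column 6.
Columns [2, 4, 1, 7, 5, 3, 6], r−c [-1, -2, 2, -3, 0, 3, 1], r+c [3, 6, 4, 11, 10, 9, 13] are all distinct, so no two queens attack.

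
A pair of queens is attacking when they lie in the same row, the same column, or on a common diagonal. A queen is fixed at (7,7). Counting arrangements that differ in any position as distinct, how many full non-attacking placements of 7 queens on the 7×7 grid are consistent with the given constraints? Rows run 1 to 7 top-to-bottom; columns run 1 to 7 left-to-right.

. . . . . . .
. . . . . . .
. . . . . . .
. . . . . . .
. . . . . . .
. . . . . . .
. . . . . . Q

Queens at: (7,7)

4

Branch on row 1: col 2 → 1; col 3 → 1; col 4 → 1; col 5 → 1; col 6 → 0.
Sum: 1 + 1 + 1 + 1 + 0 = 4.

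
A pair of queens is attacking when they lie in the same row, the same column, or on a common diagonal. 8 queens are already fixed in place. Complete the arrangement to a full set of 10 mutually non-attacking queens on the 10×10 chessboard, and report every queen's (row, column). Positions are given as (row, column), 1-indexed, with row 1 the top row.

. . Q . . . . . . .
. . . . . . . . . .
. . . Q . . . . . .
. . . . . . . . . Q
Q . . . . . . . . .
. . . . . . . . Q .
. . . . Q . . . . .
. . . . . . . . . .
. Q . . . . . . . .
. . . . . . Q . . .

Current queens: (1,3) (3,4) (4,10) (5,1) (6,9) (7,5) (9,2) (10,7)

(1,3) (2,6) (3,4) (4,10) (5,1) (6,9) (7,5) (8,8) (9,2) (10,7)

Row 2: attacked by (1,3)→{2,3,4}; (3,4)→{3,4,5}; (4,10)→{8,10}; (5,1)→{1,4}; (6,9)→{5,9}; (7,5)→{5,10}; (9,2)→{2,9}; (10,7)→{7}. Safe: 6. Place at column 6.
Row 8: attacked by (1,3)→{3,10}; (2,6)→{6}; (3,4)→{4,9}; (4,10)→{6,10}; (5,1)→{1,4}; (6,9)→{7,9}; (7,5)→{4,5,6}; (9,2)→{1,2,3}; (10,7)→{5,7,9}. Safe: 8. Place at column 8.
Columns [3, 6, 4, 10, 1, 9, 5, 8, 2, 7], r−c [-2, -4, -1, -6, 4, -3, 2, 0, 7, 3], r+c [4, 8, 7, 14, 6, 15, 12, 16, 11, 17] are all distinct, so no two queens attack.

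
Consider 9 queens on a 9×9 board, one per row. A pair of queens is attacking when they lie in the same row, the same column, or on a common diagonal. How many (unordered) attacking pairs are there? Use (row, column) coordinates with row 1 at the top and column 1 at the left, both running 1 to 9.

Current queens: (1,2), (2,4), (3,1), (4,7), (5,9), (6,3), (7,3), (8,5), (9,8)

Same column: (6,3)–(7,3) (column 3).
Same diagonal: (6,3)–(8,5) (|6−8| = |3−5| = 2).
Total attacking pairs: 2.

2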